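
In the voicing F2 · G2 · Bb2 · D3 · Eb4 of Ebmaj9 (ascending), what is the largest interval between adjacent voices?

minor ninth

Adjacent intervals: F2→G2 = major second; G2→Bb2 = minor third; Bb2→D3 = major third; D3→Eb4 = minor ninth.
The largest is D3 to Eb4, a minor ninth (13 semitones).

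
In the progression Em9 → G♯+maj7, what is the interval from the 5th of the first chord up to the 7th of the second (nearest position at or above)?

Em9 has B as its 5th, and G♯+maj7 has F𝄪 as its 7th.
B up to F𝄪 is 8 semitones, a half step wider than a perfect fifth, so the interval is augmented.

augmented 5th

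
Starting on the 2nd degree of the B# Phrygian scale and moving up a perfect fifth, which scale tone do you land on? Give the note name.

The scale is B# C# D# E# F## G# A#.
The 2nd degree is C#; a perfect fifth above that is G# — scale degree 6.

G#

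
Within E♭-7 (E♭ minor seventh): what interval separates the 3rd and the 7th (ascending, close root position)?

P5

The chord tones of E♭m7 are E♭–G♭–B♭–D♭.
That puts G♭ below D♭.
G♭ up to D♭ spans 5 letter names and 7 semitones — a perfect fifth.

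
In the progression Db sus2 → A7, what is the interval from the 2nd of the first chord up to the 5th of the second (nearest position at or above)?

A1

Db sus2 has Eb as its 2nd, and A7 has E as its 5th.
From Eb to E: 1 semitone over a unison = augmented.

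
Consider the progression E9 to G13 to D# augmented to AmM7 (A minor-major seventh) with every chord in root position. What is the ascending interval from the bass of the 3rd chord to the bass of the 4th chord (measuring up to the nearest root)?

diminished fifth

The roots are D# and A.
5 letter names make it a fifth; at 6 semitones (a half step narrower than perfect) the quality is diminished.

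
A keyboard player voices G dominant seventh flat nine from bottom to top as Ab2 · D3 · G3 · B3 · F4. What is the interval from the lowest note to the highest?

The outer voices are Ab2 and F4.
From Ab to F is 21 semitones, exactly the major thirteenth.

major thirteenth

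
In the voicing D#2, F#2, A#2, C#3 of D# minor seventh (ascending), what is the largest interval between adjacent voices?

major third

Adjacent intervals: D#2→F#2 = minor third; F#2→A#2 = major third; A#2→C#3 = minor third.
The largest is F#2 to A#2, a major third (4 semitones).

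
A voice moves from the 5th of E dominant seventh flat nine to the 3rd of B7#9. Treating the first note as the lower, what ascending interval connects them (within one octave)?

major third

The 5th of E dominant seventh flat nine is B; the 3rd of B7#9 is D#.
From B to D# is 4 semitones, exactly the major third.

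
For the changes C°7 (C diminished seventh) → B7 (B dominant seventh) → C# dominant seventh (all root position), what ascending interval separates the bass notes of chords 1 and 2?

The roots are C and B.
From C to B is 11 semitones, exactly the major seventh.

major 7th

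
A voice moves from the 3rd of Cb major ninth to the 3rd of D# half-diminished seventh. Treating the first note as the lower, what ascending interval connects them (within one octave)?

A2

The 3rd of Cb major ninth is Eb; the 3rd of D# half-diminished seventh is F#.
From Eb to F#: 3 semitones over a second = augmented.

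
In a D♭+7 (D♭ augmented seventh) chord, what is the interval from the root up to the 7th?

minor seventh

D♭ augmented seventh: D♭, F, A, C♭.
Root = D♭; 7th = C♭.
7 letter names make it a seventh; at 10 semitones (a half step narrower than major) the quality is minor.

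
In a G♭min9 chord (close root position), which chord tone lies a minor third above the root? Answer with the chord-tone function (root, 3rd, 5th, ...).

Spelling the chord: G♭, B𝄫, D♭, F♭, A♭.
The root is G♭. A minor third above G♭ is B𝄫.
B𝄫 is the chord's 3rd.

3rd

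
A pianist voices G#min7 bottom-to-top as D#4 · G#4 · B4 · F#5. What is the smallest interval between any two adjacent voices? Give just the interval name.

Adjacent intervals: D#4→G#4 = perfect fourth; G#4→B4 = minor third; B4→F#5 = perfect fifth.
The smallest is G#4 to B4, a minor third (3 semitones).

minor third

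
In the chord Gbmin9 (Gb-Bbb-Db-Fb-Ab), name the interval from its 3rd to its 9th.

So we need the interval from Bbb up to Ab.
Counting 7 letters and 11 half steps from Bbb gives a major seventh.

major seventh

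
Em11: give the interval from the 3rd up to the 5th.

major 3rd

Spelling the chord: E-G-B-D-F#-A.
So we need the interval from G up to B.
G up to B spans 3 letter names and 4 semitones — a major third.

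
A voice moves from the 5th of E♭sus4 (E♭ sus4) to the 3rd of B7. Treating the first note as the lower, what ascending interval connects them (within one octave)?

A3

The 5th of E♭sus4 (E♭ sus4) is B♭; the 3rd of B7 is D♯.
B♭ up to D♯ is 5 semitones, a half step wider than a major third, so the interval is augmented.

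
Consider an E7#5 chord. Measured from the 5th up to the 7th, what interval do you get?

Spelling the chord: E–G♯–B♯–D.
So we need the interval from B♯ up to D.
3 letter names make it a third; at 2 semitones (a whole step narrower than major) the quality is diminished.

d3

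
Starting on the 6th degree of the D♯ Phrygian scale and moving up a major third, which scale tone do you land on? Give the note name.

D#

The scale is D♯ E F♯ G♯ A♯ B C♯.
The 6th degree is B; a major third above that is D♯ — scale degree 1.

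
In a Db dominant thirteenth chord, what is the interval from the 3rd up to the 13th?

perfect 11th

The chord tones of Db13 are Db F Ab Cb Eb Bb.
3rd = F; 13th = Bb.
From F to Bb is 17 semitones, exactly the perfect eleventh.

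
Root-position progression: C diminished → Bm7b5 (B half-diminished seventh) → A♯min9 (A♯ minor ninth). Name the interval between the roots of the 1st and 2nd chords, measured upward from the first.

The roots are C and B.
From C to B is 11 semitones, exactly the major seventh.

major seventh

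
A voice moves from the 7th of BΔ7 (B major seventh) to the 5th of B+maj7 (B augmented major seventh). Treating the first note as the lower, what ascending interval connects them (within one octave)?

major sixth

BΔ7 (B major seventh) has A# as its 7th, and B+maj7 (B augmented major seventh) has F## as its 5th.
Counting 6 letters and 9 half steps from A# gives a major sixth.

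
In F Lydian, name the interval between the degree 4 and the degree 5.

The scale runs F G A B C D E.
Degree 4 = B; scale degree 5 = C.
From B to C: 1 semitone over a second = minor.

m2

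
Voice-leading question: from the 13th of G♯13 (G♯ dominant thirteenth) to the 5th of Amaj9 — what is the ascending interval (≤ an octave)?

G♯13 (G♯ dominant thirteenth) has E♯ as its 13th, and Amaj9 has E as its 5th.
8 letter names make it an octave; at 11 semitones (a half step narrower than perfect) the quality is diminished.

d8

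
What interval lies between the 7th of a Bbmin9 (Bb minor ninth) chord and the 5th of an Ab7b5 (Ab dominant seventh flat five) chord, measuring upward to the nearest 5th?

Bbmin9 (Bb minor ninth) has Ab as its 7th, and Ab7b5 (Ab dominant seventh flat five) has Ebb as its 5th.
Ab up to Ebb is 6 semitones, a half step narrower than a perfect fifth, so the interval is diminished.

diminished fifth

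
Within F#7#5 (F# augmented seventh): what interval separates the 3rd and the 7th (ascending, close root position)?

F#7#5 is spelled F# A# C## E.
3rd = A#; 7th = E.
A# up to E is 6 semitones, a half step narrower than a perfect fifth, so the interval is diminished.

diminished fifth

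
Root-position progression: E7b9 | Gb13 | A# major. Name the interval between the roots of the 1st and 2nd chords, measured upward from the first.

diminished third

The roots are E and Gb.
E up to Gb is 2 semitones, a whole step narrower than a major third, so the interval is diminished.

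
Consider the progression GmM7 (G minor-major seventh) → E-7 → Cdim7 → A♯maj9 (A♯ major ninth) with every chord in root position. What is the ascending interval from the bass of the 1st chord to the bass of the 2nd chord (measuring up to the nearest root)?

major sixth

The roots are G and E.
From G to E is 9 semitones, exactly the major sixth.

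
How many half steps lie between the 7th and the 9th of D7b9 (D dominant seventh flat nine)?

Spelling the chord: D F# A C Eb.
C to Eb is a minor third: 3 semitones.

3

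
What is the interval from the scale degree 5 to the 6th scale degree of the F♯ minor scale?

The scale runs F♯ G♯ A B C♯ D E.
The scale degree 5 is C♯ and the 6th scale degree is D.
C♯ up to D is 1 semitone, a half step narrower than a major second, so the interval is minor.

minor 2nd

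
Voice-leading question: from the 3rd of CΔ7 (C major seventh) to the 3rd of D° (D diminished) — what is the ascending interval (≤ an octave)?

CΔ7 (C major seventh) has E as its 3rd, and D° (D diminished) has F as its 3rd.
From E to F: 1 semitone over a second = minor.

minor second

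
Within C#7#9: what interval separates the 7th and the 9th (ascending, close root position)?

augmented 3rd

C#7#9 (C# dominant seventh sharp nine): C# E# G# B D##.
That puts B below D##.
From B to D##: 5 semitones over a third = augmented.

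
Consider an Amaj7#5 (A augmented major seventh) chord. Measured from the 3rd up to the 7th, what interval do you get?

perfect fifth

A augmented major seventh is spelled A C# E# G#.
The 3rd is C# and the 7th is G#.
From C# to G# is 7 semitones, exactly the perfect fifth.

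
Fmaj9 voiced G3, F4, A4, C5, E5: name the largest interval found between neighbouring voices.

Adjacent intervals: G3→F4 = minor seventh; F4→A4 = major third; A4→C5 = minor third; C5→E5 = major third.
The largest is G3 to F4, a minor seventh (10 semitones).

minor 7th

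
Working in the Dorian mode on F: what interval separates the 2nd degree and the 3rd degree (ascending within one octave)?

The scale runs F G Ab Bb C D Eb.
The 2nd degree is G and the degree 3 is Ab.
2 letter names make it a second; at 1 semitone (a half step narrower than major) the quality is minor.

minor second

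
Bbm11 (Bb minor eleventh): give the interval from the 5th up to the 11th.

Bbm11 is spelled Bb-Db-F-Ab-C-Eb.
The 5th is F and the 11th is Eb.
F up to Eb is 10 semitones, a half step narrower than a major seventh, so the interval is minor.

minor seventh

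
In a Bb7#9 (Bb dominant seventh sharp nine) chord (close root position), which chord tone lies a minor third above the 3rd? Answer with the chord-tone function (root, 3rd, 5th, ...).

5th

Bb7#9: Bb–D–F–Ab–C#.
The 3rd is D. A minor third above D is F.
F is the chord's 5th.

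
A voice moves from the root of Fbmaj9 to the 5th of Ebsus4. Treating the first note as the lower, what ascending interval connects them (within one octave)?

A4

Fbmaj9 has Fb as its root, and Ebsus4 has Bb as its 5th.
4 letter names make it a fourth; at 6 semitones (a half step wider than perfect) the quality is augmented.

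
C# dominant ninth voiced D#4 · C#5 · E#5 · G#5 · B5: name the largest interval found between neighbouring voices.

Adjacent intervals: D#4→C#5 = minor seventh; C#5→E#5 = major third; E#5→G#5 = minor third; G#5→B5 = minor third.
The largest is D#4 to C#5, a minor seventh (10 semitones).

minor seventh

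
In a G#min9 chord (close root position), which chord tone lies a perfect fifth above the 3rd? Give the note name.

G#m9: G# B D# F# A#.
The 3rd is B. A perfect fifth above B is F#.
F# is the chord's 7th.

F#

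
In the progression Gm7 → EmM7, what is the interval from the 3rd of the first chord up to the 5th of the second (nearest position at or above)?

Gm7 has Bb as its 3rd, and EmM7 has B as its 5th.
1 letter names make it a unison; at 1 semitone (a half step wider than perfect) the quality is augmented.

augmented unison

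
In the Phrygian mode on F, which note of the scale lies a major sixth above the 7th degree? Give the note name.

The scale is F G♭ A♭ B♭ C D♭ E♭.
The 7th degree is E♭; a major sixth above that is C — scale degree 5.

C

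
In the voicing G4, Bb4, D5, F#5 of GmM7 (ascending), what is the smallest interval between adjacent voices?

minor 3rd

Adjacent intervals: G4→Bb4 = minor third; Bb4→D5 = major third; D5→F#5 = major third.
The smallest is G4 to Bb4, a minor third (3 semitones).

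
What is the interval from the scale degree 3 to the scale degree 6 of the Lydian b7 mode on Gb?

The scale runs Gb Ab Bb C Db Eb Fb.
So we need the interval from Bb up to Eb.
Counting 4 letters and 5 half steps from Bb gives a perfect fourth.

perfect 4th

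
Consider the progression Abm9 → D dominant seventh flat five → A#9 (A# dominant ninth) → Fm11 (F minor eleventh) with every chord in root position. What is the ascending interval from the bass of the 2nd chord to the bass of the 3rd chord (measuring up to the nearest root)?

The roots are D and A#.
D up to A# is 8 semitones, a half step wider than a perfect fifth, so the interval is augmented.

augmented fifth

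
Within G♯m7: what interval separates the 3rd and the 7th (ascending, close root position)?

perfect 5th

Spelling the chord: G♯, B, D♯, F♯.
That puts B below F♯.
From B to F♯ is 7 semitones, exactly the perfect fifth.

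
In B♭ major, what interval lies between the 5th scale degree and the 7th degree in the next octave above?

The scale runs B♭ C D E♭ F G A.
That puts F below A.
Counting 10 letters and 16 half steps from F gives a major tenth.

major 10th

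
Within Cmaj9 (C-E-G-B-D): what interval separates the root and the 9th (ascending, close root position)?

The root is C and the 9th is D.
From C to D is 14 semitones, exactly the major ninth.

major ninth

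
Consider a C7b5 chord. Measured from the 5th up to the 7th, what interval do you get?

major 3rd

The chord tones of C7b5 are C, E, Gb, Bb.
So we need the interval from Gb up to Bb.
From Gb to Bb is 4 semitones, exactly the major third.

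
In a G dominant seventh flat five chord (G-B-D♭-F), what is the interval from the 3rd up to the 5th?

diminished third

The 3rd is B and the 5th is D♭.
B up to D♭ is 2 semitones, a whole step narrower than a major third, so the interval is diminished.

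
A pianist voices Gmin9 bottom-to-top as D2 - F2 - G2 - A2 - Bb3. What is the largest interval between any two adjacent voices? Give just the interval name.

minor 9th

Adjacent intervals: D2→F2 = minor third; F2→G2 = major second; G2→A2 = major second; A2→Bb3 = minor ninth.
The largest is A2 to Bb3, a minor ninth (13 semitones).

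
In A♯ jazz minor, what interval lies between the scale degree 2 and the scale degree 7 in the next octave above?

Spelling A♯ jazz minor: A♯ B♯ C♯ D♯ E♯ F𝄪 G𝄪.
So we need the interval from B♯ up to G𝄪.
Counting 13 letters and 21 half steps from B♯ gives a major thirteenth.

M13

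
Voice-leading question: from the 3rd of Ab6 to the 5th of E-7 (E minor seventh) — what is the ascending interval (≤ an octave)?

major seventh

The 3rd of Ab6 is C; the 5th of E-7 (E minor seventh) is B.
From C to B is 11 semitones, exactly the major seventh.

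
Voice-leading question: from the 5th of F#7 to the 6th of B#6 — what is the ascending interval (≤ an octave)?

The 5th of F#7 is C#; the 6th of B#6 is G##.
5 letter names make it a fifth; at 8 semitones (a half step wider than perfect) the quality is augmented.

augmented fifth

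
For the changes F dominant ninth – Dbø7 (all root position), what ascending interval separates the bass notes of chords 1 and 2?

minor sixth

The roots are F and Db.
From F to Db: 8 semitones over a sixth = minor.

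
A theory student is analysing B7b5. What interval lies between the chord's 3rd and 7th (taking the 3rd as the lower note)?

B dominant seventh flat five is spelled B-D#-F-A.
3rd = D#; 7th = A.
5 letter names make it a fifth; at 6 semitones (a half step narrower than perfect) the quality is diminished.
This 3–7 tritone is the characteristic tension at the heart of the dominant sound.

d5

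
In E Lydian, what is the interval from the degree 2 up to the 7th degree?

Spelling E Lydian: E F# G# A# B C# D#.
The degree 2 is F# and the 7th degree is D#.
Counting 6 letters and 9 half steps from F# gives a major sixth.

major sixth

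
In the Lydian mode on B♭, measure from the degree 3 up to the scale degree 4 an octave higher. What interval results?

major ninth

The scale runs B♭ C D E F G A.
That puts D below E.
D up to E spans 9 letter names and 14 semitones — a major ninth.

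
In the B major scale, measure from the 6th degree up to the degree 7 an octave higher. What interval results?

major 9th

The scale runs B C♯ D♯ E F♯ G♯ A♯.
The 6th degree is G♯ and the degree 7 (up an octave) is A♯.
From G♯ to A♯ is 14 semitones, exactly the major ninth.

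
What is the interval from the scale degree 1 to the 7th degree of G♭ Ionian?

major seventh

G♭ major: G♭ A♭ B♭ C♭ D♭ E♭ F.
So we need the interval from G♭ up to F.
Counting 7 letters and 11 half steps from G♭ gives a major seventh.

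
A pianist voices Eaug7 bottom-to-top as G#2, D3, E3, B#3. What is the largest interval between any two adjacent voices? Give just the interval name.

augmented fifth

Adjacent intervals: G#2→D3 = diminished fifth; D3→E3 = major second; E3→B#3 = augmented fifth.
The largest is E3 to B#3, an augmented fifth (8 semitones).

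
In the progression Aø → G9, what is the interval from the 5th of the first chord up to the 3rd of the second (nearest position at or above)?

A5

Aø has E♭ as its 5th, and G9 has B as its 3rd.
5 letter names make it a fifth; at 8 semitones (a half step wider than perfect) the quality is augmented.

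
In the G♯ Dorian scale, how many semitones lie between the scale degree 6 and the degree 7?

1

The scale is G♯ A♯ B C♯ D♯ E♯ F♯.
E♯ up to F♯ is a minor second — 1 semitone.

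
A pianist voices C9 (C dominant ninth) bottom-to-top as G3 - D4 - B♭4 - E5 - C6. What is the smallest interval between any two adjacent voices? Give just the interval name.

Adjacent intervals: G3→D4 = perfect fifth; D4→B♭4 = minor sixth; B♭4→E5 = augmented fourth; E5→C6 = minor sixth.
The smallest is B♭4 to E5, an augmented fourth (6 semitones).

augmented 4th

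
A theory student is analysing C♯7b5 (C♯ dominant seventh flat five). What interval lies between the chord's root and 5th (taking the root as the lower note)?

diminished 5th

Spelling the chord: C♯-E♯-G-B.
Root = C♯; 5th = G.
5 letter names make it a fifth; at 6 semitones (a half step narrower than perfect) the quality is diminished.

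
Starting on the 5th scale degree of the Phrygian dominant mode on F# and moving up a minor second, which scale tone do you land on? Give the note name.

D

The scale is F# G A# B C# D E.
The 5th scale degree is C#; a minor second above that is D — scale degree 6.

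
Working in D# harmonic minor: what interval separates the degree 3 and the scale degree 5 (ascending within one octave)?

major third

The scale runs D# E# F# G# A# B C##.
The degree 3 is F# and the 5th scale degree is A#.
F# up to A# spans 3 letter names and 4 semitones — a major third.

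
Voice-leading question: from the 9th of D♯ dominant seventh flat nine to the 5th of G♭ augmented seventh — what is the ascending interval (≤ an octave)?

The 9th of D♯ dominant seventh flat nine is E; the 5th of G♭ augmented seventh is D.
From E to D: 10 semitones over a seventh = minor.

minor seventh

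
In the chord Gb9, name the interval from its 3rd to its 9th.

minor seventh

Gb dominant ninth: Gb-Bb-Db-Fb-Ab.
3rd = Bb; 9th = Ab.
From Bb to Ab: 10 semitones over a seventh = minor.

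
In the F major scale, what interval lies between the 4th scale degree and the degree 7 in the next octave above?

The scale runs F G A B♭ C D E.
The 4th scale degree is B♭ and the 7th scale degree (up an octave) is E.
11 letter names make it an eleventh; at 18 semitones (a half step wider than perfect) the quality is augmented.

augmented eleventh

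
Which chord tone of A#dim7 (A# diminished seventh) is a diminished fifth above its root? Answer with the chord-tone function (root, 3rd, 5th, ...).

5th

A#°7 (A# diminished seventh): A#–C#–E–G.
The root is A#. A diminished fifth above A# is E.
E is the chord's 5th.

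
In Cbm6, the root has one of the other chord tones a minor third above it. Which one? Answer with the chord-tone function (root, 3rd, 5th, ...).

The chord tones of Cbm6 are Cb Ebb Gb Ab.
The root is Cb. A minor third above Cb is Ebb.
Ebb is the chord's 3rd.

3rd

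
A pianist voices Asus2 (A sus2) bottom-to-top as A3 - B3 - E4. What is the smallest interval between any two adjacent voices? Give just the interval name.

M2

Adjacent intervals: A3→B3 = major second; B3→E4 = perfect fourth.
The smallest is A3 to B3, a major second (2 semitones).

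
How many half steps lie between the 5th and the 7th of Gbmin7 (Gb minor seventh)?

Gb-7 (Gb minor seventh) is spelled Gb–Bbb–Db–Fb.
Db to Fb is a minor third: 3 semitones.

3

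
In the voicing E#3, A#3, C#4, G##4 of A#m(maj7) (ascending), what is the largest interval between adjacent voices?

Adjacent intervals: E#3→A#3 = perfect fourth; A#3→C#4 = minor third; C#4→G##4 = augmented fifth.
The largest is C#4 to G##4, an augmented fifth (8 semitones).

A5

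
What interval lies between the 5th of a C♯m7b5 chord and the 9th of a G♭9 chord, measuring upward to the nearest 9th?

minor 2nd

The 5th of C♯m7b5 is G; the 9th of G♭9 is A♭.
G up to A♭ is 1 semitone, a half step narrower than a major second, so the interval is minor.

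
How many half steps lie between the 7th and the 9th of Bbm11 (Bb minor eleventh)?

Bbm11 (Bb minor eleventh) is spelled Bb–Db–F–Ab–C–Eb.
Ab to C is a major third: 4 semitones.

4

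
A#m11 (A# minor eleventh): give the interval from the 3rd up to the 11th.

major 9th

The chord tones of A#m11 are A#-C#-E#-G#-B#-D#.
That puts C# below D#.
C# up to D# spans 9 letter names and 14 semitones — a major ninth.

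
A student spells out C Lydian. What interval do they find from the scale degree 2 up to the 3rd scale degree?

major 2nd

C lydian: C D E F♯ G A B.
The scale degree 2 is D and the 3rd degree is E.
D up to E spans 2 letter names and 2 semitones — a major second.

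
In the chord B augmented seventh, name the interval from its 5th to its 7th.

diminished 3rd

Spelling the chord: B–D#–F##–A.
So we need the interval from F## up to A.
From F## to A: 2 semitones over a third = diminished.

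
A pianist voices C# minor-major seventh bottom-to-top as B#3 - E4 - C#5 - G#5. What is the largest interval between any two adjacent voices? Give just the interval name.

Adjacent intervals: B#3→E4 = diminished fourth; E4→C#5 = major sixth; C#5→G#5 = perfect fifth.
The largest is E4 to C#5, a major sixth (9 semitones).

major sixth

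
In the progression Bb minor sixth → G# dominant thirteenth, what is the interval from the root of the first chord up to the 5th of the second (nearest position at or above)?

augmented third

Bb minor sixth has Bb as its root, and G# dominant thirteenth has D# as its 5th.
3 letter names make it a third; at 5 semitones (a half step wider than major) the quality is augmented.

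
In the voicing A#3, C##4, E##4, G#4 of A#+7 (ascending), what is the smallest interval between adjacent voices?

Adjacent intervals: A#3→C##4 = major third; C##4→E##4 = major third; E##4→G#4 = diminished third.
The smallest is E##4 to G#4, a diminished third (2 semitones).

diminished third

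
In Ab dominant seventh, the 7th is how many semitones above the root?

10

Ab7 is spelled Ab-C-Eb-Gb.
Ab to Gb is a minor seventh: 10 semitones.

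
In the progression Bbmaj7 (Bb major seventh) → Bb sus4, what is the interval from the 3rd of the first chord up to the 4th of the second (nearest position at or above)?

m2

The 3rd of Bbmaj7 (Bb major seventh) is D; the 4th of Bb sus4 is Eb.
From D to Eb: 1 semitone over a second = minor.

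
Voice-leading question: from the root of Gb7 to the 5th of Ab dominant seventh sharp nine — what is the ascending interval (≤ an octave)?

The root of Gb7 is Gb; the 5th of Ab dominant seventh sharp nine is Eb.
From Gb to Eb is 9 semitones, exactly the major sixth.

major 6th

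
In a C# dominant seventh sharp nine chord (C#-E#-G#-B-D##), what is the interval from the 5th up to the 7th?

minor third

So we need the interval from G# up to B.
G# up to B is 3 semitones, a half step narrower than a major third, so the interval is minor.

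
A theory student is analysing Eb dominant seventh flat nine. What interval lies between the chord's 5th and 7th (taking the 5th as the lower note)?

minor 3rd

Eb dominant seventh flat nine is spelled Eb–G–Bb–Db–Fb.
So we need the interval from Bb up to Db.
3 letter names make it a third; at 3 semitones (a half step narrower than major) the quality is minor.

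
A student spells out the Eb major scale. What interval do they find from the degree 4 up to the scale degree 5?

M2

Spelling the Eb major scale: Eb F G Ab Bb C D.
Degree 4 = Ab; 5th scale degree = Bb.
From Ab to Bb is 2 semitones, exactly the major second.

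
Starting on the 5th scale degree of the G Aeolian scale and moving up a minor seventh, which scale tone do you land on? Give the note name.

C

The scale is G A Bb C D Eb F.
The 5th scale degree is D; a minor seventh above that is C — scale degree 4.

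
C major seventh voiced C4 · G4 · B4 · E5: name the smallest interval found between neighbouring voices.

major third

Adjacent intervals: C4→G4 = perfect fifth; G4→B4 = major third; B4→E5 = perfect fourth.
The smallest is G4 to B4, a major third (4 semitones).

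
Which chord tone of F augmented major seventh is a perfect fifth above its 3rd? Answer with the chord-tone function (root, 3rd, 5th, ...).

The chord tones of F+maj7 are F, A, C♯, E.
The 3rd is A. A perfect fifth above A is E.
E is the chord's 7th.

7th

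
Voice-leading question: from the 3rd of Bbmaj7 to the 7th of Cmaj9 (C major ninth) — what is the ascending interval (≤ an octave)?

major 6th

Bbmaj7 has D as its 3rd, and Cmaj9 (C major ninth) has B as its 7th.
D up to B spans 6 letter names and 9 semitones — a major sixth.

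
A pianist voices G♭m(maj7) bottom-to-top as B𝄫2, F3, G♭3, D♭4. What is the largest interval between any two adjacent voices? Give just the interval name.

Adjacent intervals: B𝄫2→F3 = augmented fifth; F3→G♭3 = minor second; G♭3→D♭4 = perfect fifth.
The largest is B𝄫2 to F3, an augmented fifth (8 semitones).

A5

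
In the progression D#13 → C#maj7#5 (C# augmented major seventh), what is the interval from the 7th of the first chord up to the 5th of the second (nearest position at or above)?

D#13 has C# as its 7th, and C#maj7#5 (C# augmented major seventh) has G## as its 5th.
From C# to G##: 8 semitones over a fifth = augmented.

augmented 5th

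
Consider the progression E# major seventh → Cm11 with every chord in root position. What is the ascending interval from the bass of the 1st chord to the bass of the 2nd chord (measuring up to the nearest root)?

diminished sixth

The roots are E# and C.
From E# to C: 7 semitones over a sixth = diminished.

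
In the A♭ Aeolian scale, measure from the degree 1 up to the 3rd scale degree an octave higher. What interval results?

minor tenth

A♭ natural minor: A♭ B♭ C♭ D♭ E♭ F♭ G♭.
That puts A♭ below C♭.
From A♭ to C♭: 15 semitones over a tenth = minor.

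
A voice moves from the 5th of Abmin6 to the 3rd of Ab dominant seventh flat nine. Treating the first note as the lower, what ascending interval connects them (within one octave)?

The 5th of Abmin6 is Eb; the 3rd of Ab dominant seventh flat nine is C.
From Eb to C is 9 semitones, exactly the major sixth.

major 6th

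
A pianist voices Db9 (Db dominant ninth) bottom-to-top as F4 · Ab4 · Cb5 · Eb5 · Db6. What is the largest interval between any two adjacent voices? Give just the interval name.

minor seventh

Adjacent intervals: F4→Ab4 = minor third; Ab4→Cb5 = minor third; Cb5→Eb5 = major third; Eb5→Db6 = minor seventh.
The largest is Eb5 to Db6, a minor seventh (10 semitones).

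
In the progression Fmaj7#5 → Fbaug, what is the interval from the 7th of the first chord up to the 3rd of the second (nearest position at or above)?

The 7th of Fmaj7#5 is E; the 3rd of Fbaug is Ab.
From E to Ab: 4 semitones over a fourth = diminished.

diminished fourth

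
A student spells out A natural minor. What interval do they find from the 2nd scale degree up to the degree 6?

diminished 5th

The scale runs A B C D E F G.
That puts B below F.
From B to F: 6 semitones over a fifth = diminished.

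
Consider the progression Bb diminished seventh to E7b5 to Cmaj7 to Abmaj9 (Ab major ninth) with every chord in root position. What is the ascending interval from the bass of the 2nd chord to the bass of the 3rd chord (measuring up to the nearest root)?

minor sixth

The roots are E and C.
E up to C is 8 semitones, a half step narrower than a major sixth, so the interval is minor.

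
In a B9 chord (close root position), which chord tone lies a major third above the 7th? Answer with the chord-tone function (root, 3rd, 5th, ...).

9th

B dominant ninth: B–D♯–F♯–A–C♯.
The 7th is A. A major third above A is C♯.
C♯ is the chord's 9th.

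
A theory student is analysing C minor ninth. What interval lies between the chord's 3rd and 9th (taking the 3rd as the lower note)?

The chord tones of Cmin9 (C minor ninth) are C–Eb–G–Bb–D.
The 3rd is Eb and the 9th is D.
Eb up to D spans 7 letter names and 11 semitones — a major seventh.

major 7th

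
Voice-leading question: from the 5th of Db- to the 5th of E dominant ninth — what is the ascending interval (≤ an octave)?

A2

Db- has Ab as its 5th, and E dominant ninth has B as its 5th.
From Ab to B: 3 semitones over a second = augmented.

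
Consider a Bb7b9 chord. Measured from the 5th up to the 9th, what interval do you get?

The chord tones of Bb7b9 are Bb, D, F, Ab, Cb.
The 5th is F and the 9th is Cb.
F up to Cb is 6 semitones, a half step narrower than a perfect fifth, so the interval is diminished.

diminished fifth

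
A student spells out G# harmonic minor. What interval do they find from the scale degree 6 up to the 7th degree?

G# harmonic minor: G# A# B C# D# E F##.
That puts E below F##.
E up to F## is 3 semitones, a half step wider than a major second, so the interval is augmented.

augmented 2nd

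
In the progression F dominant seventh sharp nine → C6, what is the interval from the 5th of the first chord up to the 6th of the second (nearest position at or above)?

The 5th of F dominant seventh sharp nine is C; the 6th of C6 is A.
Counting 6 letters and 9 half steps from C gives a major sixth.

major 6th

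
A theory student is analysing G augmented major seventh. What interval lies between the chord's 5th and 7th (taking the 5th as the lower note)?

Spelling the chord: G, B, D#, F#.
That puts D# below F#.
From D# to F#: 3 semitones over a third = minor.

minor 3rd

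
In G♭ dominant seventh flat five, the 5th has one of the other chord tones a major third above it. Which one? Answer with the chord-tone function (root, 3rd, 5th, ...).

The chord tones of G♭ dominant seventh flat five are G♭, B♭, D𝄫, F♭.
The 5th is D𝄫. A major third above D𝄫 is F♭.
F♭ is the chord's 7th.

7th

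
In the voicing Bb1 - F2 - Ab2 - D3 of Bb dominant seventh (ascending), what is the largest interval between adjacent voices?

perfect fifth

Adjacent intervals: Bb1→F2 = perfect fifth; F2→Ab2 = minor third; Ab2→D3 = augmented fourth.
The largest is Bb1 to F2, a perfect fifth (7 semitones).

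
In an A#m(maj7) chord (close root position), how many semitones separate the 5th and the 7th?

4

The chord tones of A# minor-major seventh are A#–C#–E#–G##.
E# to G## is a major third: 4 semitones.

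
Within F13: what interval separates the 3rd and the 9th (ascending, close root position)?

The chord tones of F13 are F–A–C–Eb–G–D.
3rd = A; 9th = G.
A up to G is 10 semitones, a half step narrower than a major seventh, so the interval is minor.

minor 7th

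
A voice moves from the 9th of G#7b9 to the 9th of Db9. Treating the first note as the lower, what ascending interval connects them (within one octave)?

The 9th of G#7b9 is A; the 9th of Db9 is Eb.
5 letter names make it a fifth; at 6 semitones (a half step narrower than perfect) the quality is diminished.

diminished 5th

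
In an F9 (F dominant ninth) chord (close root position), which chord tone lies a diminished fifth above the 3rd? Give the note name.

The chord tones of F9 (F dominant ninth) are F, A, C, Eb, G.
The 3rd is A. A diminished fifth above A is Eb.
Eb is the chord's 7th.

Eb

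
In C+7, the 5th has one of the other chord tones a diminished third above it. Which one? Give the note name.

Bb

The chord tones of C+7 are C–E–G♯–B♭.
The 5th is G♯. A diminished third above G♯ is B♭.
B♭ is the chord's 7th.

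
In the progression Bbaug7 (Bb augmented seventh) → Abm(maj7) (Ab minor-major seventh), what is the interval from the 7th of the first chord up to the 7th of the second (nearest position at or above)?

Bbaug7 (Bb augmented seventh) has Ab as its 7th, and Abm(maj7) (Ab minor-major seventh) has G as its 7th.
Ab up to G spans 7 letter names and 11 semitones — a major seventh.

major seventh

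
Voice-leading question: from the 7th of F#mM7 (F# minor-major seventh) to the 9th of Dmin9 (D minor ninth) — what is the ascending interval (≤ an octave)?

diminished octave

The 7th of F#mM7 (F# minor-major seventh) is E#; the 9th of Dmin9 (D minor ninth) is E.
8 letter names make it an octave; at 11 semitones (a half step narrower than perfect) the quality is diminished.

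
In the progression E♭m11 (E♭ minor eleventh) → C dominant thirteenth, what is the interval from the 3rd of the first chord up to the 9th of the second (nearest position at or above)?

augmented fifth

E♭m11 (E♭ minor eleventh) has G♭ as its 3rd, and C dominant thirteenth has D as its 9th.
5 letter names make it a fifth; at 8 semitones (a half step wider than perfect) the quality is augmented.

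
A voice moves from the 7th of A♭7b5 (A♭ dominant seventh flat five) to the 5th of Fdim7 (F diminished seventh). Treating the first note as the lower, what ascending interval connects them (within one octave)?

The 7th of A♭7b5 (A♭ dominant seventh flat five) is G♭; the 5th of Fdim7 (F diminished seventh) is C♭.
From G♭ to C♭ is 5 semitones, exactly the perfect fourth.

P4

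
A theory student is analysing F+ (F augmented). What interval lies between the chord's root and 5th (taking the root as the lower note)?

F augmented: F, A, C#.
Root = F; 5th = C#.
5 letter names make it a fifth; at 8 semitones (a half step wider than perfect) the quality is augmented.

augmented fifth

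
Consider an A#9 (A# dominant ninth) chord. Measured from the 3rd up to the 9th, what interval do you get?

minor seventh

A#9: A#, C##, E#, G#, B#.
The 3rd is C## and the 9th is B#.
From C## to B#: 10 semitones over a seventh = minor.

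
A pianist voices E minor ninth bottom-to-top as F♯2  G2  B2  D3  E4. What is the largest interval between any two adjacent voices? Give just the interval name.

major 9th

Adjacent intervals: F♯2→G2 = minor second; G2→B2 = major third; B2→D3 = minor third; D3→E4 = major ninth.
The largest is D3 to E4, a major ninth (14 semitones).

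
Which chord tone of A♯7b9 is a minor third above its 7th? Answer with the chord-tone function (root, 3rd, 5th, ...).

Spelling the chord: A♯-C𝄪-E♯-G♯-B.
The 7th is G♯. A minor third above G♯ is B.
B is the chord's 9th.

9th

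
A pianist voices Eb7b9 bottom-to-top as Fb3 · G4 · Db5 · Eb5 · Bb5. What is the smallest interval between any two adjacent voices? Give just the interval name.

major second

Adjacent intervals: Fb3→G4 = augmented ninth; G4→Db5 = diminished fifth; Db5→Eb5 = major second; Eb5→Bb5 = perfect fifth.
The smallest is Db5 to Eb5, a major second (2 semitones).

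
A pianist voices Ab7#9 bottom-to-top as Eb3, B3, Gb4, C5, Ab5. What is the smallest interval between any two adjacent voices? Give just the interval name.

augmented 4th

Adjacent intervals: Eb3→B3 = augmented fifth; B3→Gb4 = diminished sixth; Gb4→C5 = augmented fourth; C5→Ab5 = minor sixth.
The smallest is Gb4 to C5, an augmented fourth (6 semitones).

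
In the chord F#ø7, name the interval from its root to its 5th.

F#ø7 is spelled F#, A, C, E.
The root is F# and the 5th is C.
F# up to C is 6 semitones, a half step narrower than a perfect fifth, so the interval is diminished.

diminished fifth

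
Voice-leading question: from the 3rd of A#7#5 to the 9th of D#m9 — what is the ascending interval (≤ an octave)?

The 3rd of A#7#5 is C##; the 9th of D#m9 is E#.
C## up to E# is 3 semitones, a half step narrower than a major third, so the interval is minor.

minor third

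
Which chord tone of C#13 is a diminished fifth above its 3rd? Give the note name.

C#13 (C# dominant thirteenth): C#, E#, G#, B, D#, A#.
The 3rd is E#. A diminished fifth above E# is B.
B is the chord's 7th.

B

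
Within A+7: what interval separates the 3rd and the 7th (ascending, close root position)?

diminished fifth

Spelling the chord: A–C#–E#–G.
3rd = C#; 7th = G.
5 letter names make it a fifth; at 6 semitones (a half step narrower than perfect) the quality is diminished.
This 3–7 tritone is the characteristic tension at the heart of the dominant sound.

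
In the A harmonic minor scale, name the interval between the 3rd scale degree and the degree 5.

major third

The scale runs A B C D E F G#.
That puts C below E.
From C to E is 4 semitones, exactly the major third.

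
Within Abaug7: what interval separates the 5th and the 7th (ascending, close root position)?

Spelling the chord: Ab-C-E-Gb.
5th = E; 7th = Gb.
From E to Gb: 2 semitones over a third = diminished.

diminished third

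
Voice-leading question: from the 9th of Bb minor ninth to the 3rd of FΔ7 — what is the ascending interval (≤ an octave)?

Bb minor ninth has C as its 9th, and FΔ7 has A as its 3rd.
C up to A spans 6 letter names and 9 semitones — a major sixth.

major 6th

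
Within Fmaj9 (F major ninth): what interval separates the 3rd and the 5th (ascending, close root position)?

The chord tones of F major ninth are F–A–C–E–G.
So we need the interval from A up to C.
From A to C: 3 semitones over a third = minor.

minor third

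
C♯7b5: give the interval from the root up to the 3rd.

C♯7b5 (C♯ dominant seventh flat five): C♯ E♯ G B.
The root is C♯ and the 3rd is E♯.
From C♯ to E♯ is 4 semitones, exactly the major third.

M3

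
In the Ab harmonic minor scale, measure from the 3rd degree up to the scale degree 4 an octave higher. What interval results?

The scale runs Ab Bb Cb Db Eb Fb G.
So we need the interval from Cb up to Db.
Counting 9 letters and 14 half steps from Cb gives a major ninth.

major ninth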